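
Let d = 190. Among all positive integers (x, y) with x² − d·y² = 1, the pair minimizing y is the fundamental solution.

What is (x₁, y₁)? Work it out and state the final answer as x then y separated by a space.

d=190: √d = [13; 1,3,1,1,1,…,3,1,26] (ℓ=14, even), read p_13/q_13
i=0: a=13 ⇒ p=13, q=1
…
i=4: a=1 ⇒ p=124, q=9
i=5: a=1 ⇒ p=193, q=14
i=6: a=2 ⇒ p=510, q=37
…
i=11: a=1 ⇒ p=11234, q=815
i=12: a=3 ⇒ p=40787, q=2959
i=13: a=1 ⇒ p=52021, q=3774
fundamental: x₁=52021, y₁=3774  (since 2706184441 − 190·14243076 = 1)

52021 3774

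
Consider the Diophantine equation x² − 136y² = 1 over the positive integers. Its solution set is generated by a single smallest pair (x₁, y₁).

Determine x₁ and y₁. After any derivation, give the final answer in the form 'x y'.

35 3

d=136: √d = [11; 1,1,1,22] (ℓ=4, even), read p_3/q_3
step 0: (11, 1)  from 11·(1,0) + (0,1)
step 1: (12, 1)  from 1·(11,1) + (1,0)
step 2: (23, 2)  from 1·(12,1) + (11,1)
step 3: (35, 3)  from 1·(23,2) + (12,1)
(x₁, y₁) = (35, 3);  35² − 136·3² = 1 ✓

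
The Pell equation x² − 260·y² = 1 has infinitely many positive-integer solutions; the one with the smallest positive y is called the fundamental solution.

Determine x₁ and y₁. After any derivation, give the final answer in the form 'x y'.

√260 → a₀=16, period (8,32); ℓ=2 even so k=1
i=0: a=16 ⇒ p=16, q=1
i=1: a=8 ⇒ p=129, q=8
→ (129, 8).  Check: 129²=16641, 260·8²=16640, difference 1.

129 8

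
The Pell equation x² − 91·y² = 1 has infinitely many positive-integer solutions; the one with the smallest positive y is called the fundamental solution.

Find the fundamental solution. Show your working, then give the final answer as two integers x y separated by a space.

√91 = [9; 1,1,5,1,5,1,1,18, …], period ℓ=8 (even) → k=7
i=0: a=9 ⇒ p=9, q=1
i=1: a=1 ⇒ p=10, q=1
…
i=5: a=5 ⇒ p=725, q=76
i=6: a=1 ⇒ p=849, q=89
i=7: a=1 ⇒ p=1574, q=165
(x₁, y₁) = (1574, 165);  1574² − 91·165² = 1 ✓

1574 165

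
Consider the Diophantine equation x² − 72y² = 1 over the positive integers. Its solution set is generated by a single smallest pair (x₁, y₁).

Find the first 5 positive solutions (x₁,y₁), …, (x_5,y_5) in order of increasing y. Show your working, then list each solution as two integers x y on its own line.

d=72: √d = [8; 2,16] (ℓ=2, even), read p_1/q_1
i=0: a=8 ⇒ p=8, q=1
i=1: a=2 ⇒ p=17, q=2
fundamental: x₁=17, y₁=2  (since 289 − 72·4 = 1)
(x_2, y_2) = (17·17 + 72·2·2, 17·2 + 2·17) = (577, 68)
(x_3, y_3) = (17·577 + 72·2·68, 17·68 + 2·577) = (19601, 2310)
(x_4, y_4) = (17·19601 + 72·2·2310, 17·2310 + 2·19601) = (665857, 78472)
(x_5, y_5) = (17·665857 + 72·2·78472, 17·78472 + 2·665857) = (22619537, 2665738)

17 2
577 68
19601 2310
665857 78472
22619537 2665738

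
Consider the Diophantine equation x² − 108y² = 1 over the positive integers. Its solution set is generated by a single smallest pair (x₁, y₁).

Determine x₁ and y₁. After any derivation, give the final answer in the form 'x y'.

1351 130

√108 → a₀=10, period (2,1,1,4,1,1,2,20); ℓ=8 even so k=7
a_0=10:  p_0=10·1+0=10,  q_0=10·0+1=1
…
a_3=1:  p_3=1·31+21=52,  q_3=1·3+2=5
a_4=4:  p_4=4·52+31=239,  q_4=4·5+3=23
…
a_6=1:  p_6=1·291+239=530,  q_6=1·28+23=51
a_7=2:  p_7=2·530+291=1351,  q_7=2·51+28=130
fundamental: x₁=1351, y₁=130  (since 1825201 − 108·16900 = 1)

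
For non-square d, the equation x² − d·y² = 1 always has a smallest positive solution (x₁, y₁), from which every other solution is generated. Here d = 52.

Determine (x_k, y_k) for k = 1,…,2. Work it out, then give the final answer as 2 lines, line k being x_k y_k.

[7; 4,1,2,1,4,14] for √52; ℓ=6 ⇒ convergent index 5
k=0  a_k=7  p_k/q_k = 7/1
…
k=4  a_k=1  p_k/q_k = 137/19
k=5  a_k=4  p_k/q_k = 649/90
fundamental: x₁=649, y₁=90  (since 421201 − 52·8100 = 1)
k=2:  x_2 = 649·649+52·90·90 = 842401,  y_2 = 649·90+90·649 = 116820

649 90
842401 116820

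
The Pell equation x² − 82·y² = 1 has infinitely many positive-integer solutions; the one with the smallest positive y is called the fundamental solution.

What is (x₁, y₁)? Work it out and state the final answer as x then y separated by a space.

√82 → a₀=9, period (18); ℓ=1 odd so k=1
k=0  a_k=9  p_k/q_k = 9/1
k=1  a_k=18  p_k/q_k = 163/18
(x₁, y₁) = (163, 18);  163² − 82·18² = 1 ✓

163 18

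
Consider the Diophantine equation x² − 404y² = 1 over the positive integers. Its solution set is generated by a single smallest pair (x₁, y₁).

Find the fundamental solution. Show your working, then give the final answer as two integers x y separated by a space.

201 10

√404 → a₀=20, period (10,40); ℓ=2 even so k=1
step 0: (20, 1)  from 20·(1,0) + (0,1)
step 1: (201, 10)  from 10·(20,1) + (1,0)
fundamental: x₁=201, y₁=10  (since 40401 − 404·100 = 1)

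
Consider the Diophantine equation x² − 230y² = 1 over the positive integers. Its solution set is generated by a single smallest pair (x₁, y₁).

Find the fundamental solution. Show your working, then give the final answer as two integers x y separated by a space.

91 6

d=230: √d = [15; 6,30] (ℓ=2, even), read p_1/q_1
step 0: (15, 1)  from 15·(1,0) + (0,1)
step 1: (91, 6)  from 6·(15,1) + (1,0)
→ (91, 6).  Check: 91²=8281, 230·6²=8280, difference 1.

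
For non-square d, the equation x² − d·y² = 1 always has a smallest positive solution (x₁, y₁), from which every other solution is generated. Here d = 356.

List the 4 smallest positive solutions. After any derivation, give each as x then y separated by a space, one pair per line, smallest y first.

√356 → a₀=18, period (1,6,1,1,2,…,6,1,36); ℓ=14 even so k=13
k=0  a_k=18  p_k/q_k = 18/1
…
k=2  a_k=6  p_k/q_k = 132/7
…
k=6  a_k=1  p_k/q_k = 1000/53
…
k=8  a_k=1  p_k/q_k = 9717/515
k=9  a_k=2  p_k/q_k = 28151/1492
…
k=12  a_k=6  p_k/q_k = 433982/23001
k=13  a_k=1  p_k/q_k = 500001/26500
fundamental: x₁=500001, y₁=26500  (since 250001000001 − 356·702250000 = 1)
(500001+26500√356)^2 = 500002000001 + 26500053000√356
(500001+26500√356)^3 = 500003000004500001 + 26500106000079500√356
(500001+26500√356)^4 = 500004000010000008000001 + 26500159000265000106000√356

500001 26500
500002000001 26500053000
500003000004500001 26500106000079500
500004000010000008000001 26500159000265000106000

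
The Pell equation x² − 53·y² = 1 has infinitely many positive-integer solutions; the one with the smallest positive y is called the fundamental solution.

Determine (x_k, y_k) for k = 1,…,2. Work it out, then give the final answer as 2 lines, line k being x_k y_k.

66249 9100
8777860001 1205731800

d=53: √d = [7; 3,1,1,3,14] (ℓ=5, odd), read p_9/q_9
step 0: (7, 1)  from 7·(1,0) + (0,1)
…
step 4: (182, 25)  from 3·(51,7) + (29,4)
step 5: (2599, 357)  from 14·(182,25) + (51,7)
…
step 8: (18557, 2549)  from 1·(10578,1453) + (7979,1096)
step 9: (66249, 9100)  from 3·(18557,2549) + (10578,1453)
→ (66249, 9100).  Check: 66249²=4388930001, 53·9100²=4388930000, difference 1.
(x_2, y_2) = (66249·66249 + 53·9100·9100, 66249·9100 + 9100·66249) = (8777860001, 1205731800)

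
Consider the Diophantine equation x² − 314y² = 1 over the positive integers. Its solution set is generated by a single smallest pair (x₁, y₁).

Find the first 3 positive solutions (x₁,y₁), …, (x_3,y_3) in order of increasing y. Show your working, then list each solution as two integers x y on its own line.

√314 = [17; 1,2,1,1,2,1,34, …], period ℓ=7 (odd) → k=13
step 0: (17, 1)  from 17·(1,0) + (0,1)
step 1: (18, 1)  from 1·(17,1) + (1,0)
…
step 4: (124, 7)  from 1·(71,4) + (53,3)
…
step 8: (15824, 893)  from 1·(15381,868) + (443,25)
…
step 12: (282617, 15949)  from 2·(109882,6201) + (62853,3547)
step 13: (392499, 22150)  from 1·(282617,15949) + (109882,6201)
fundamental: x₁=392499, y₁=22150  (since 154055465001 − 314·490622500 = 1)
(x_2, y_2) = (392499·392499 + 314·22150·22150, 392499·22150 + 22150·392499) = (308110930001, 17387705700)
(x_3, y_3) = (392499·308110930001 + 314·22150·17387705700, 392499·17387705700 + 22150·308110930001) = (241866463828532499, 13649314199066450)

392499 22150
308110930001 17387705700
241866463828532499 13649314199066450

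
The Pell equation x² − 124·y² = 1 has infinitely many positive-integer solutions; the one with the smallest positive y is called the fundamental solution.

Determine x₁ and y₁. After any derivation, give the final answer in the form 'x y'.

4620799 414960

√124 = [11; 7,2,1,1,1,…,2,7,22, …], period ℓ=16 (even) → k=15
i=0: a=11 ⇒ p=11, q=1
i=1: a=7 ⇒ p=78, q=7
…
i=7: a=1 ⇒ p=3040, q=273
…
i=9: a=1 ⇒ p=17583, q=1579
…
i=12: a=1 ⇒ p=152167, q=13665
…
i=14: a=2 ⇒ p=626251, q=56239
i=15: a=7 ⇒ p=4620799, q=414960
fundamental: x₁=4620799, y₁=414960  (since 21351783398401 − 124·172191801600 = 1)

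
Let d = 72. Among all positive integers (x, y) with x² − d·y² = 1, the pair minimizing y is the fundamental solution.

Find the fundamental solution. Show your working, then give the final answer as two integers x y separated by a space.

17 2

√72 = [8; 2,16, …], period ℓ=2 (even) → k=1
step 0: (8, 1)  from 8·(1,0) + (0,1)
step 1: (17, 2)  from 2·(8,1) + (1,0)
→ (17, 2).  Check: 17²=289, 72·2²=288, difference 1.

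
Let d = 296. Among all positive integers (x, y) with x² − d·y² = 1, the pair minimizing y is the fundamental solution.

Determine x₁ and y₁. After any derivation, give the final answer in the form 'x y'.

[17; 4,1,7,1,4,34] for √296; ℓ=6 ⇒ convergent index 5
i=0: a=17 ⇒ p=17, q=1
i=1: a=4 ⇒ p=69, q=4
…
i=4: a=1 ⇒ p=757, q=44
i=5: a=4 ⇒ p=3699, q=215
→ (3699, 215).  Check: 3699²=13682601, 296·215²=13682600, difference 1.

3699 215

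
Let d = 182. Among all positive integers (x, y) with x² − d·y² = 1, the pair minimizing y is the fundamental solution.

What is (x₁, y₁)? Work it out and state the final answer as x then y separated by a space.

27 2

√182 = [13; 2,26, …], period ℓ=2 (even) → k=1
i=0: a=13 ⇒ p=13, q=1
i=1: a=2 ⇒ p=27, q=2
→ (27, 2).  Check: 27²=729, 182·2²=728, difference 1.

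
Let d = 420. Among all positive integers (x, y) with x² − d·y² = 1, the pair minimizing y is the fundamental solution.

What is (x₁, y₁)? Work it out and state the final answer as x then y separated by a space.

√420 → a₀=20, period (2,40); ℓ=2 even so k=1
a_0=20:  p_0=20·1+0=20,  q_0=20·0+1=1
a_1=2:  p_1=2·20+1=41,  q_1=2·1+0=2
fundamental: x₁=41, y₁=2  (since 1681 − 420·4 = 1)

41 2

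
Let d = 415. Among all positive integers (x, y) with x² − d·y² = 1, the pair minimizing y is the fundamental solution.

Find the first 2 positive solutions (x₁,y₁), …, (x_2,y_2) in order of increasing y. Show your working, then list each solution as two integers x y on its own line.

d=415: √d = [20; 2,1,2,4,6,…,1,2,40] (ℓ=16, even), read p_15/q_15
step 0: (20, 1)  from 20·(1,0) + (0,1)
step 1: (41, 2)  from 2·(20,1) + (1,0)
step 2: (61, 3)  from 1·(41,2) + (20,1)
step 3: (163, 8)  from 2·(61,3) + (41,2)
step 4: (713, 35)  from 4·(163,8) + (61,3)
step 5: (4441, 218)  from 6·(713,35) + (163,8)
…
step 8: (33939, 1666)  from 3·(9595,471) + (5154,253)
step 9: (43534, 2137)  from 1·(33939,1666) + (9595,471)
…
step 11: (508372, 24955)  from 6·(77473,3803) + (43534,2137)
…
step 14: (6841255, 335824)  from 1·(4730294,232201) + (2110961,103623)
step 15: (18412804, 903849)  from 2·(6841255,335824) + (4730294,232201)
(x₁, y₁) = (18412804, 903849);  18412804² − 415·903849² = 1 ✓
(18412804+903849√415)^2 = 678062702284831 + 33284788965192√415

18412804 903849
678062702284831 33284788965192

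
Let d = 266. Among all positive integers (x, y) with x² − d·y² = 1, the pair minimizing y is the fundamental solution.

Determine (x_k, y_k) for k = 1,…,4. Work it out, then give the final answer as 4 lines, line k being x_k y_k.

√266 = [16; 3,4,3,32, …], period ℓ=4 (even) → k=3
k=0  a_k=16  p_k/q_k = 16/1
k=1  a_k=3  p_k/q_k = 49/3
k=2  a_k=4  p_k/q_k = 212/13
k=3  a_k=3  p_k/q_k = 685/42
fundamental: x₁=685, y₁=42  (since 469225 − 266·1764 = 1)
n=2: (685,42)∘(685,42) = (685·685+266·42·42, 685·42+42·685) = (938449,57540)
n=3: (938449,57540)∘(685,42) = (685·938449+266·42·57540, 685·57540+42·938449) = (1285674445,78829758)
n=4: (1285674445,78829758)∘(685,42) = (685·1285674445+266·42·78829758, 685·78829758+42·1285674445) = (1761373051201,107996710920)

685 42
938449 57540
1285674445 78829758
1761373051201 107996710920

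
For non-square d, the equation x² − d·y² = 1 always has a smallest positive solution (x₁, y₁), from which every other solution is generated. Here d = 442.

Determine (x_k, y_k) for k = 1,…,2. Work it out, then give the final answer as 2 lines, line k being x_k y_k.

883 42
1559377 74172

√442 = [21; 42, …], period ℓ=1 (odd) → k=1
k=0  a_k=21  p_k/q_k = 21/1
k=1  a_k=42  p_k/q_k = 883/42
(x₁, y₁) = (883, 42);  883² − 442·42² = 1 ✓
n=2: (883,42)∘(883,42) = (883·883+442·42·42, 883·42+42·883) = (1559377,74172)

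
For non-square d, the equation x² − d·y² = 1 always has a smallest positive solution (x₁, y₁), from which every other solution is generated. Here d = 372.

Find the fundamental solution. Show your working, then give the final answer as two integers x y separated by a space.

√372 → a₀=19, period (3,2,12,2,3,38); ℓ=6 even so k=5
step 0: (19, 1)  from 19·(1,0) + (0,1)
…
step 2: (135, 7)  from 2·(58,3) + (19,1)
…
step 4: (3491, 181)  from 2·(1678,87) + (135,7)
step 5: (12151, 630)  from 3·(3491,181) + (1678,87)
(x₁, y₁) = (12151, 630);  12151² − 372·630² = 1 ✓

12151 630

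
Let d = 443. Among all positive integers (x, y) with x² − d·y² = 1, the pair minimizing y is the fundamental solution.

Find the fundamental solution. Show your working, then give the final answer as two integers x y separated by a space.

d=443: √d = [21; 21,42] (ℓ=2, even), read p_1/q_1
i=0: a=21 ⇒ p=21, q=1
i=1: a=21 ⇒ p=442, q=21
fundamental: x₁=442, y₁=21  (since 195364 − 443·441 = 1)

442 21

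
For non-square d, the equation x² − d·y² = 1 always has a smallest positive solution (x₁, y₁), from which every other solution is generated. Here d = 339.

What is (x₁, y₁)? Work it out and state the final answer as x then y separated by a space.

97970 5321

√339 = [18; 2,2,2,1,17,1,2,2,2,36, …], period ℓ=10 (even) → k=9
step 0: (18, 1)  from 18·(1,0) + (0,1)
…
step 5: (5542, 301)  from 17·(313,17) + (221,12)
…
step 8: (40359, 2192)  from 2·(17252,937) + (5855,318)
step 9: (97970, 5321)  from 2·(40359,2192) + (17252,937)
→ (97970, 5321).  Check: 97970²=9598120900, 339·5321²=9598120899, difference 1.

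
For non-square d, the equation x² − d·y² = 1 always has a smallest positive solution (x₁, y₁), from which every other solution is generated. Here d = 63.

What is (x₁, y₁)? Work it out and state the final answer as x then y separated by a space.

8 1

d=63: √d = [7; 1,14] (ℓ=2, even), read p_1/q_1
a_0=7:  p_0=7·1+0=7,  q_0=7·0+1=1
a_1=1:  p_1=1·7+1=8,  q_1=1·1+0=1
→ (8, 1).  Check: 8²=64, 63·1²=63, difference 1.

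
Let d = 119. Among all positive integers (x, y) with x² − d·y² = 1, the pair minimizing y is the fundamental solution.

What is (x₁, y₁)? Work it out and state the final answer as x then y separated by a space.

d=119: √d = [10; 1,9,1,20] (ℓ=4, even), read p_3/q_3
a_0=10:  p_0=10·1+0=10,  q_0=10·0+1=1
…
a_2=9:  p_2=9·11+10=109,  q_2=9·1+1=10
a_3=1:  p_3=1·109+11=120,  q_3=1·10+1=11
→ (120, 11).  Check: 120²=14400, 119·11²=14399, difference 1.

120 11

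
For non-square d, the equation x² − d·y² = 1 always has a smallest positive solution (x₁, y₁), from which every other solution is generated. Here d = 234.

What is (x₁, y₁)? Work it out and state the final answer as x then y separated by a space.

5201 340

[15; 3,2,1,2,1,2,3,30] for √234; ℓ=8 ⇒ convergent index 7
step 0: (15, 1)  from 15·(1,0) + (0,1)
step 1: (46, 3)  from 3·(15,1) + (1,0)
…
step 4: (413, 27)  from 2·(153,10) + (107,7)
step 5: (566, 37)  from 1·(413,27) + (153,10)
step 6: (1545, 101)  from 2·(566,37) + (413,27)
step 7: (5201, 340)  from 3·(1545,101) + (566,37)
→ (5201, 340).  Check: 5201²=27050401, 234·340²=27050400, difference 1.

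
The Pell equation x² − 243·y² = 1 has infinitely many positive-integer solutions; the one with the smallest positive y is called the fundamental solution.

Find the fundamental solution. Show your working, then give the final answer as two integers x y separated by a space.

d=243: √d = [15; 1,1,2,3,15,3,2,1,1,30] (ℓ=10, even), read p_9/q_9
step 0: (15, 1)  from 15·(1,0) + (0,1)
step 1: (16, 1)  from 1·(15,1) + (1,0)
step 2: (31, 2)  from 1·(16,1) + (15,1)
step 3: (78, 5)  from 2·(31,2) + (16,1)
…
step 5: (4053, 260)  from 15·(265,17) + (78,5)
step 6: (12424, 797)  from 3·(4053,260) + (265,17)
…
step 8: (41325, 2651)  from 1·(28901,1854) + (12424,797)
step 9: (70226, 4505)  from 1·(41325,2651) + (28901,1854)
→ (70226, 4505).  Check: 70226²=4931691076, 243·4505²=4931691075, difference 1.

70226 4505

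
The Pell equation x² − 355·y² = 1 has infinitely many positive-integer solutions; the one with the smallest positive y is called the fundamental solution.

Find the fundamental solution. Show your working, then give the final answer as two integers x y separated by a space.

954809 50676

d=355: √d = [18; 1,5,3,3,1,6,1,3,3,5,1,36] (ℓ=12, even), read p_11/q_11
k=0  a_k=18  p_k/q_k = 18/1
k=1  a_k=1  p_k/q_k = 19/1
…
k=3  a_k=3  p_k/q_k = 358/19
…
k=6  a_k=6  p_k/q_k = 10457/555
k=7  a_k=1  p_k/q_k = 12002/637
…
k=9  a_k=3  p_k/q_k = 151391/8035
k=10  a_k=5  p_k/q_k = 803418/42641
k=11  a_k=1  p_k/q_k = 954809/50676
(x₁, y₁) = (954809, 50676);  954809² − 355·50676² = 1 ✓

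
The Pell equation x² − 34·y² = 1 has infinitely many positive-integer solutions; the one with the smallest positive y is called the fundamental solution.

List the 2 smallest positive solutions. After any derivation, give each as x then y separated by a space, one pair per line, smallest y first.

d=34: √d = [5; 1,4,1,10] (ℓ=4, even), read p_3/q_3
i=0: a=5 ⇒ p=5, q=1
…
i=2: a=4 ⇒ p=29, q=5
i=3: a=1 ⇒ p=35, q=6
→ (35, 6).  Check: 35²=1225, 34·6²=1224, difference 1.
n=2: (35,6)∘(35,6) = (35·35+34·6·6, 35·6+6·35) = (2449,420)

35 6
2449 420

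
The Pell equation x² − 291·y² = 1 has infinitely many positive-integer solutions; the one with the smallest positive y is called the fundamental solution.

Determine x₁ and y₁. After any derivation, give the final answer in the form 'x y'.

290 17

√291 → a₀=17, period (17,34); ℓ=2 even so k=1
k=0  a_k=17  p_k/q_k = 17/1
k=1  a_k=17  p_k/q_k = 290/17
fundamental: x₁=290, y₁=17  (since 84100 − 291·289 = 1)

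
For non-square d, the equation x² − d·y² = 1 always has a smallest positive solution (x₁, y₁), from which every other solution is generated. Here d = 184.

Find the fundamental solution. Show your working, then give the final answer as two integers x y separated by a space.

d=184: √d = [13; 1,1,3,2,1,2,1,2,3,1,1,26] (ℓ=12, even), read p_11/q_11
a_0=13:  p_0=13·1+0=13,  q_0=13·0+1=1
a_1=1:  p_1=1·13+1=14,  q_1=1·1+0=1
a_2=1:  p_2=1·14+13=27,  q_2=1·1+1=2
…
a_5=1:  p_5=1·217+95=312,  q_5=1·16+7=23
…
a_7=1:  p_7=1·841+312=1153,  q_7=1·62+23=85
a_8=2:  p_8=2·1153+841=3147,  q_8=2·85+62=232
…
a_10=1:  p_10=1·10594+3147=13741,  q_10=1·781+232=1013
a_11=1:  p_11=1·13741+10594=24335,  q_11=1·1013+781=1794
fundamental: x₁=24335, y₁=1794  (since 592192225 − 184·3218436 = 1)

24335 1794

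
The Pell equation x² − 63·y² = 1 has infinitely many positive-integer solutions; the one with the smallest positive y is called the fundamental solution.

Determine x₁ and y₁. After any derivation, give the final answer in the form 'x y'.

d=63: √d = [7; 1,14] (ℓ=2, even), read p_1/q_1
step 0: (7, 1)  from 7·(1,0) + (0,1)
step 1: (8, 1)  from 1·(7,1) + (1,0)
fundamental: x₁=8, y₁=1  (since 64 − 63·1 = 1)

8 1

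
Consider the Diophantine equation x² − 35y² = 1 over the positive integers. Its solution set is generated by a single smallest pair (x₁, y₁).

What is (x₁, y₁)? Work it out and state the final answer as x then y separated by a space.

6 1

√35 → a₀=5, period (1,10); ℓ=2 even so k=1
i=0: a=5 ⇒ p=5, q=1
i=1: a=1 ⇒ p=6, q=1
fundamental: x₁=6, y₁=1  (since 36 − 35·1 = 1)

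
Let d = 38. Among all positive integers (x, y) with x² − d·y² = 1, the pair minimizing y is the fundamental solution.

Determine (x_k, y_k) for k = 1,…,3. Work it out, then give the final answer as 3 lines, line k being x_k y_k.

37 6
2737 444
202501 32850

d=38: √d = [6; 6,12] (ℓ=2, even), read p_1/q_1
k=0  a_k=6  p_k/q_k = 6/1
k=1  a_k=6  p_k/q_k = 37/6
fundamental: x₁=37, y₁=6  (since 1369 − 38·36 = 1)
(x_2, y_2) = (37·37 + 38·6·6, 37·6 + 6·37) = (2737, 444)
(x_3, y_3) = (37·2737 + 38·6·444, 37·444 + 6·2737) = (202501, 32850)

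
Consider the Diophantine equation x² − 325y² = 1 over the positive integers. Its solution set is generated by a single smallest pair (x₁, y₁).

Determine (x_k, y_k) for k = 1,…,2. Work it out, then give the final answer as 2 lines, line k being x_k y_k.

649 36
842401 46728

[18; 36] for √325; ℓ=1 ⇒ convergent index 1
k=0  a_k=18  p_k/q_k = 18/1
k=1  a_k=36  p_k/q_k = 649/36
(x₁, y₁) = (649, 36);  649² − 325·36² = 1 ✓
(x_2, y_2) = (649·649 + 325·36·36, 649·36 + 36·649) = (842401, 46728)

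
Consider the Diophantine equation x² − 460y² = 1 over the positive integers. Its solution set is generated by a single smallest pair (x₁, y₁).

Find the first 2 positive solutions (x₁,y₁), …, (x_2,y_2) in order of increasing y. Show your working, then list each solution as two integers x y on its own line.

2535751 118230
12860066268001 599603681460

d=460: √d = [21; 2,4,3,1,2,10,2,1,3,4,2,42] (ℓ=12, even), read p_11/q_11
i=0: a=21 ⇒ p=21, q=1
…
i=3: a=3 ⇒ p=622, q=29
…
i=5: a=2 ⇒ p=2252, q=105
…
i=10: a=4 ⇒ p=1135029, q=52921
i=11: a=2 ⇒ p=2535751, q=118230
→ (2535751, 118230).  Check: 2535751²=6430033134001, 460·118230²=6430033134000, difference 1.
k=2:  x_2 = 2535751·2535751+460·118230·118230 = 12860066268001,  y_2 = 2535751·118230+118230·2535751 = 599603681460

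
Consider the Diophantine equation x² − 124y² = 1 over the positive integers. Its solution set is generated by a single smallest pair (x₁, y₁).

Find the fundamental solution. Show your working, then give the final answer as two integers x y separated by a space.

[11; 7,2,1,1,1,…,2,7,22] for √124; ℓ=16 ⇒ convergent index 15
a_0=11:  p_0=11·1+0=11,  q_0=11·0+1=1
a_1=7:  p_1=7·11+1=78,  q_1=7·1+0=7
a_2=2:  p_2=2·78+11=167,  q_2=2·7+1=15
…
a_7=1:  p_7=1·2383+657=3040,  q_7=1·214+59=273
a_8=4:  p_8=4·3040+2383=14543,  q_8=4·273+214=1306
a_9=1:  p_9=1·14543+3040=17583,  q_9=1·1306+273=1579
a_10=3:  p_10=3·17583+14543=67292,  q_10=3·1579+1306=6043
…
a_13=1:  p_13=1·152167+84875=237042,  q_13=1·13665+7622=21287
a_14=2:  p_14=2·237042+152167=626251,  q_14=2·21287+13665=56239
a_15=7:  p_15=7·626251+237042=4620799,  q_15=7·56239+21287=414960
fundamental: x₁=4620799, y₁=414960  (since 21351783398401 − 124·172191801600 = 1)

4620799 414960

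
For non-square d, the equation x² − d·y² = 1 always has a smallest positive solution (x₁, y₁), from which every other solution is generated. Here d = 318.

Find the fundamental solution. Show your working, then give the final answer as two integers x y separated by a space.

√318 → a₀=17, period (1,4,1,34); ℓ=4 even so k=3
step 0: (17, 1)  from 17·(1,0) + (0,1)
…
step 2: (89, 5)  from 4·(18,1) + (17,1)
step 3: (107, 6)  from 1·(89,5) + (18,1)
(x₁, y₁) = (107, 6);  107² − 318·6² = 1 ✓

107 6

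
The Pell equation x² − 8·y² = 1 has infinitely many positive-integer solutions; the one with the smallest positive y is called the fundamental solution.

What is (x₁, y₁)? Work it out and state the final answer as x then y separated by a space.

d=8: √d = [2; 1,4] (ℓ=2, even), read p_1/q_1
a_0=2:  p_0=2·1+0=2,  q_0=2·0+1=1
a_1=1:  p_1=1·2+1=3,  q_1=1·1+0=1
(x₁, y₁) = (3, 1);  3² − 8·1² = 1 ✓

3 1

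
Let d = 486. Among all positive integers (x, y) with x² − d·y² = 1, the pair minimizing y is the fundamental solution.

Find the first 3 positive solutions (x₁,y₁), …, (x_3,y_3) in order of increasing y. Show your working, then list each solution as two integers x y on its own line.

485 22
470449 21340
456335045 20699778

[22; 22,44] for √486; ℓ=2 ⇒ convergent index 1
k=0  a_k=22  p_k/q_k = 22/1
k=1  a_k=22  p_k/q_k = 485/22
→ (485, 22).  Check: 485²=235225, 486·22²=235224, difference 1.
k=2:  x_2 = 485·485+486·22·22 = 470449,  y_2 = 485·22+22·485 = 21340
k=3:  x_3 = 485·470449+486·22·21340 = 456335045,  y_3 = 485·21340+22·470449 = 20699778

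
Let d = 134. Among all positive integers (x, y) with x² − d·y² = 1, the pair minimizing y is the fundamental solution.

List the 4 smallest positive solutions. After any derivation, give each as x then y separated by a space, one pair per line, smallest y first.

[11; 1,1,2,1,3,…,1,1,22] for √134; ℓ=14 ⇒ convergent index 13
step 0: (11, 1)  from 11·(1,0) + (0,1)
step 1: (12, 1)  from 1·(11,1) + (1,0)
step 2: (23, 2)  from 1·(12,1) + (11,1)
step 3: (58, 5)  from 2·(23,2) + (12,1)
…
step 5: (301, 26)  from 3·(81,7) + (58,5)
step 6: (382, 33)  from 1·(301,26) + (81,7)
…
step 9: (17630, 1523)  from 3·(4503,389) + (4121,356)
step 10: (22133, 1912)  from 1·(17630,1523) + (4503,389)
step 11: (61896, 5347)  from 2·(22133,1912) + (17630,1523)
step 12: (84029, 7259)  from 1·(61896,5347) + (22133,1912)
step 13: (145925, 12606)  from 1·(84029,7259) + (61896,5347)
→ (145925, 12606).  Check: 145925²=21294105625, 134·12606²=21294105624, difference 1.
n=2: (145925,12606)∘(145925,12606) = (145925·145925+134·12606·12606, 145925·12606+12606·145925) = (42588211249,3679061100)
n=3: (42588211249,3679061100)∘(145925,12606) = (145925·42588211249+134·12606·3679061100, 145925·3679061100+12606·42588211249) = (12429369452874725,1073733982022394)
n=4: (12429369452874725,1073733982022394)∘(145925,12606) = (145925·12429369452874725+134·12606·1073733982022394, 145925·1073733982022394+12606·12429369452874725) = (3627511474778900280001,313369262649556627800)

145925 12606
42588211249 3679061100
12429369452874725 1073733982022394
3627511474778900280001 313369262649556627800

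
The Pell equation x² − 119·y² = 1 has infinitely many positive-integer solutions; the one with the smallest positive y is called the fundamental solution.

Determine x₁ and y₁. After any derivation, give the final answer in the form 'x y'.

120 11

d=119: √d = [10; 1,9,1,20] (ℓ=4, even), read p_3/q_3
k=0  a_k=10  p_k/q_k = 10/1
…
k=2  a_k=9  p_k/q_k = 109/10
k=3  a_k=1  p_k/q_k = 120/11
fundamental: x₁=120, y₁=11  (since 14400 − 119·121 = 1)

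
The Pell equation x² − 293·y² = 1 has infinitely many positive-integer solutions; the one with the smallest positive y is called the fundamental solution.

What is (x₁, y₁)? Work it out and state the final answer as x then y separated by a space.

d=293: √d = [17; 8,1,1,8,34] (ℓ=5, odd), read p_9/q_9
k=0  a_k=17  p_k/q_k = 17/1
k=1  a_k=8  p_k/q_k = 137/8
k=2  a_k=1  p_k/q_k = 154/9
…
k=6  a_k=8  p_k/q_k = 679914/39721
k=7  a_k=1  p_k/q_k = 764593/44668
k=8  a_k=1  p_k/q_k = 1444507/84389
k=9  a_k=8  p_k/q_k = 12320649/719780
→ (12320649, 719780).  Check: 12320649²=151798391781201, 293·719780²=151798391781200, difference 1.

12320649 719780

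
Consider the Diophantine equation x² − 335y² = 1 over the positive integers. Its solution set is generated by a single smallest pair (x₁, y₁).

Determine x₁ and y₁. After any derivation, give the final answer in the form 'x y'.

604 33

√335 → a₀=18, period (3,3,3,36); ℓ=4 even so k=3
a_0=18:  p_0=18·1+0=18,  q_0=18·0+1=1
a_1=3:  p_1=3·18+1=55,  q_1=3·1+0=3
a_2=3:  p_2=3·55+18=183,  q_2=3·3+1=10
a_3=3:  p_3=3·183+55=604,  q_3=3·10+3=33
→ (604, 33).  Check: 604²=364816, 335·33²=364815, difference 1.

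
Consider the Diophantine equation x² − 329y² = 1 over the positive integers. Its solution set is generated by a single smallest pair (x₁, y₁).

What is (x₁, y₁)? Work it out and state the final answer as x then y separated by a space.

d=329: √d = [18; 7,4,2,1,1,4,1,1,2,4,7,36] (ℓ=12, even), read p_11/q_11
step 0: (18, 1)  from 18·(1,0) + (0,1)
step 1: (127, 7)  from 7·(18,1) + (1,0)
…
step 3: (1179, 65)  from 2·(526,29) + (127,7)
step 4: (1705, 94)  from 1·(1179,65) + (526,29)
…
step 6: (13241, 730)  from 4·(2884,159) + (1705,94)
…
step 8: (29366, 1619)  from 1·(16125,889) + (13241,730)
step 9: (74857, 4127)  from 2·(29366,1619) + (16125,889)
step 10: (328794, 18127)  from 4·(74857,4127) + (29366,1619)
step 11: (2376415, 131016)  from 7·(328794,18127) + (74857,4127)
→ (2376415, 131016).  Check: 2376415²=5647348252225, 329·131016²=5647348252224, difference 1.

2376415 131016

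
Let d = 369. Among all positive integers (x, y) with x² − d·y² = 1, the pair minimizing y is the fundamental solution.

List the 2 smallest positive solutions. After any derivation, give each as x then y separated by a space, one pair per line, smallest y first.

√369 → a₀=19, period (4,1,3,2,7,4,7,2,3,1,4,38); ℓ=12 even so k=11
k=0  a_k=19  p_k/q_k = 19/1
k=1  a_k=4  p_k/q_k = 77/4
…
k=7  a_k=7  p_k/q_k = 184045/9581
…
k=10  a_k=1  p_k/q_k = 1758061/91521
k=11  a_k=4  p_k/q_k = 8396801/437120
(x₁, y₁) = (8396801, 437120);  8396801² − 369·437120² = 1 ✓
(8396801+437120√369)^2 = 141012534067201 + 7340819306240√369

8396801 437120
141012534067201 7340819306240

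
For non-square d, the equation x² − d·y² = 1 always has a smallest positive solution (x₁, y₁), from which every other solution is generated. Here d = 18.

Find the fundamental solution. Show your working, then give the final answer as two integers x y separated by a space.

√18 → a₀=4, period (4,8); ℓ=2 even so k=1
step 0: (4, 1)  from 4·(1,0) + (0,1)
step 1: (17, 4)  from 4·(4,1) + (1,0)
(x₁, y₁) = (17, 4);  17² − 18·4² = 1 ✓

17 4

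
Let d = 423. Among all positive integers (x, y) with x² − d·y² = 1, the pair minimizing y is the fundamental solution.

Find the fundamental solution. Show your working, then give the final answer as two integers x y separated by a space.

4607 224

[20; 1,1,3,4,3,1,1,40] for √423; ℓ=8 ⇒ convergent index 7
k=0  a_k=20  p_k/q_k = 20/1
k=1  a_k=1  p_k/q_k = 21/1
k=2  a_k=1  p_k/q_k = 41/2
…
k=4  a_k=4  p_k/q_k = 617/30
…
k=6  a_k=1  p_k/q_k = 2612/127
k=7  a_k=1  p_k/q_k = 4607/224
→ (4607, 224).  Check: 4607²=21224449, 423·224²=21224448, difference 1.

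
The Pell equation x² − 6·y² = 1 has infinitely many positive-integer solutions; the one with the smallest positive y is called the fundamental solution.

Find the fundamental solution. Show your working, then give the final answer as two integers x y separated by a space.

5 2

√6 → a₀=2, period (2,4); ℓ=2 even so k=1
k=0  a_k=2  p_k/q_k = 2/1
k=1  a_k=2  p_k/q_k = 5/2
(x₁, y₁) = (5, 2);  5² − 6·2² = 1 ✓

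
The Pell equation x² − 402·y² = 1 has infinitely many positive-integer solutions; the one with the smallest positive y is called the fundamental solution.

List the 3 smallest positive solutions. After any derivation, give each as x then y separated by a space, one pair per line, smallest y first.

√402 = [20; 20,40, …], period ℓ=2 (even) → k=1
i=0: a=20 ⇒ p=20, q=1
i=1: a=20 ⇒ p=401, q=20
(x₁, y₁) = (401, 20);  401² − 402·20² = 1 ✓
(x_2, y_2) = (401·401 + 402·20·20, 401·20 + 20·401) = (321601, 16040)
(x_3, y_3) = (401·321601 + 402·20·16040, 401·16040 + 20·321601) = (257923601, 12864060)

401 20
321601 16040
257923601 12864060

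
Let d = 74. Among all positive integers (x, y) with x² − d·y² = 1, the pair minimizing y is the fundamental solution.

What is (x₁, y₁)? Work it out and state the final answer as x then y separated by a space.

3699 430

d=74: √d = [8; 1,1,1,1,16] (ℓ=5, odd), read p_9/q_9
i=0: a=8 ⇒ p=8, q=1
…
i=3: a=1 ⇒ p=26, q=3
…
i=8: a=1 ⇒ p=2228, q=259
i=9: a=1 ⇒ p=3699, q=430
→ (3699, 430).  Check: 3699²=13682601, 74·430²=13682600, difference 1.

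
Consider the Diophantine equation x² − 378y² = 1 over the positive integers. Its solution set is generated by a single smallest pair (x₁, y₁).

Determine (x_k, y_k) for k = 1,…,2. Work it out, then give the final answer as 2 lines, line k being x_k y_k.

8749 450
153090001 7874100

d=378: √d = [19; 2,3,1,4,1,3,2,38] (ℓ=8, even), read p_7/q_7
i=0: a=19 ⇒ p=19, q=1
i=1: a=2 ⇒ p=39, q=2
…
i=3: a=1 ⇒ p=175, q=9
i=4: a=4 ⇒ p=836, q=43
i=5: a=1 ⇒ p=1011, q=52
i=6: a=3 ⇒ p=3869, q=199
i=7: a=2 ⇒ p=8749, q=450
→ (8749, 450).  Check: 8749²=76545001, 378·450²=76545000, difference 1.
(x_2, y_2) = (8749·8749 + 378·450·450, 8749·450 + 450·8749) = (153090001, 7874100)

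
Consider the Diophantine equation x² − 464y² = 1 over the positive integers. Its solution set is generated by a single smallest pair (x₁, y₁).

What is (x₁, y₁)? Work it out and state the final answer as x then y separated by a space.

d=464: √d = [21; 1,1,5,1,1,1,5,1,1,42] (ℓ=10, even), read p_9/q_9
a_0=21:  p_0=21·1+0=21,  q_0=21·0+1=1
a_1=1:  p_1=1·21+1=22,  q_1=1·1+0=1
a_2=1:  p_2=1·22+21=43,  q_2=1·1+1=2
…
a_4=1:  p_4=1·237+43=280,  q_4=1·11+2=13
…
a_6=1:  p_6=1·517+280=797,  q_6=1·24+13=37
…
a_8=1:  p_8=1·4502+797=5299,  q_8=1·209+37=246
a_9=1:  p_9=1·5299+4502=9801,  q_9=1·246+209=455
(x₁, y₁) = (9801, 455);  9801² − 464·455² = 1 ✓

9801 455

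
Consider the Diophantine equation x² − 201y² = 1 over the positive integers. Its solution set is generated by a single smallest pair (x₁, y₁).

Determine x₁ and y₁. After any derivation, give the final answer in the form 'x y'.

515095 36332

√201 → a₀=14, period (5,1,1,1,2,…,1,5,28); ℓ=14 even so k=13
step 0: (14, 1)  from 14·(1,0) + (0,1)
…
step 2: (85, 6)  from 1·(71,5) + (14,1)
…
step 6: (879, 62)  from 1·(638,45) + (241,17)
…
step 8: (8549, 603)  from 1·(7670,541) + (879,62)
…
step 12: (91402, 6447)  from 1·(58085,4097) + (33317,2350)
step 13: (515095, 36332)  from 5·(91402,6447) + (58085,4097)
fundamental: x₁=515095, y₁=36332  (since 265322859025 − 201·1320014224 = 1)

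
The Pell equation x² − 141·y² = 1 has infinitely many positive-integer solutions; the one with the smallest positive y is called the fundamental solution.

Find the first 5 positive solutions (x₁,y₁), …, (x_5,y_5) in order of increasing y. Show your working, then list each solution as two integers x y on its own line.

95 8
18049 1520
3429215 288792
651532801 54868960
123787802975 10424813608

√141 = [11; 1,6,1,22, …], period ℓ=4 (even) → k=3
k=0  a_k=11  p_k/q_k = 11/1
k=1  a_k=1  p_k/q_k = 12/1
k=2  a_k=6  p_k/q_k = 83/7
k=3  a_k=1  p_k/q_k = 95/8
(x₁, y₁) = (95, 8);  95² − 141·8² = 1 ✓
(95+8√141)^2 = 18049 + 1520√141
(95+8√141)^3 = 3429215 + 288792√141
(95+8√141)^4 = 651532801 + 54868960√141
(95+8√141)^5 = 123787802975 + 10424813608√141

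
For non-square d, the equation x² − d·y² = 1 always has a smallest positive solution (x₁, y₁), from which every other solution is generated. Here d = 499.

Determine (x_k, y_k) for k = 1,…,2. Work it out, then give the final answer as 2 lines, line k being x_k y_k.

4490 201
40320199 1804980

√499 = [22; 2,1,21,1,2,44, …], period ℓ=6 (even) → k=5
i=0: a=22 ⇒ p=22, q=1
…
i=4: a=1 ⇒ p=1519, q=68
i=5: a=2 ⇒ p=4490, q=201
(x₁, y₁) = (4490, 201);  4490² − 499·201² = 1 ✓
n=2: (4490,201)∘(4490,201) = (4490·4490+499·201·201, 4490·201+201·4490) = (40320199,1804980)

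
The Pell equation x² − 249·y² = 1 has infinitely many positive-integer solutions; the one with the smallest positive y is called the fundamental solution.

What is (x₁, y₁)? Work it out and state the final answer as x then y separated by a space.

[15; 1,3,1,1,5,…,3,1,30] for √249; ℓ=16 ⇒ convergent index 15
step 0: (15, 1)  from 15·(1,0) + (0,1)
…
step 2: (63, 4)  from 3·(16,1) + (15,1)
step 3: (79, 5)  from 1·(63,4) + (16,1)
step 4: (142, 9)  from 1·(79,5) + (63,4)
step 5: (789, 50)  from 5·(142,9) + (79,5)
step 6: (931, 59)  from 1·(789,50) + (142,9)
step 7: (3582, 227)  from 3·(931,59) + (789,50)
step 8: (36751, 2329)  from 10·(3582,227) + (931,59)
step 9: (113835, 7214)  from 3·(36751,2329) + (3582,227)
step 10: (150586, 9543)  from 1·(113835,7214) + (36751,2329)
…
step 12: (1017351, 64472)  from 1·(866765,54929) + (150586,9543)
step 13: (1884116, 119401)  from 1·(1017351,64472) + (866765,54929)
step 14: (6669699, 422675)  from 3·(1884116,119401) + (1017351,64472)
step 15: (8553815, 542076)  from 1·(6669699,422675) + (1884116,119401)
→ (8553815, 542076).  Check: 8553815²=73167751054225, 249·542076²=73167751054224, difference 1.

8553815 542076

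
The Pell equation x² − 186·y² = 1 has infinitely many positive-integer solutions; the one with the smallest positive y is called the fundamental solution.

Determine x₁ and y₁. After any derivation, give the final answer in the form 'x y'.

7501 550

√186 → a₀=13, period (1,1,1,3,4,3,1,1,1,26); ℓ=10 even so k=9
step 0: (13, 1)  from 13·(1,0) + (0,1)
step 1: (14, 1)  from 1·(13,1) + (1,0)
…
step 6: (2073, 152)  from 3·(641,47) + (150,11)
…
step 8: (4787, 351)  from 1·(2714,199) + (2073,152)
step 9: (7501, 550)  from 1·(4787,351) + (2714,199)
→ (7501, 550).  Check: 7501²=56265001, 186·550²=56265000, difference 1.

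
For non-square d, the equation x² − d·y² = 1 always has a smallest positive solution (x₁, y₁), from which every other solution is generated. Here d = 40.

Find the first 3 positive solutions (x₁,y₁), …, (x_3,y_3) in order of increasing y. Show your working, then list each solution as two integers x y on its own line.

d=40: √d = [6; 3,12] (ℓ=2, even), read p_1/q_1
step 0: (6, 1)  from 6·(1,0) + (0,1)
step 1: (19, 3)  from 3·(6,1) + (1,0)
(x₁, y₁) = (19, 3);  19² − 40·3² = 1 ✓
(19+3√40)^2 = 721 + 114√40
(19+3√40)^3 = 27379 + 4329√40

19 3
721 114
27379 4329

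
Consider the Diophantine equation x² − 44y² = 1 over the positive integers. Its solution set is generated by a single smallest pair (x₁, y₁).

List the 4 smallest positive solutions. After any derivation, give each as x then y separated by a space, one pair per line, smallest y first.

199 30
79201 11940
31521799 4752090
12545596801 1891319880

√44 = [6; 1,1,1,2,1,1,1,12, …], period ℓ=8 (even) → k=7
k=0  a_k=6  p_k/q_k = 6/1
…
k=2  a_k=1  p_k/q_k = 13/2
k=3  a_k=1  p_k/q_k = 20/3
…
k=6  a_k=1  p_k/q_k = 126/19
k=7  a_k=1  p_k/q_k = 199/30
fundamental: x₁=199, y₁=30  (since 39601 − 44·900 = 1)
(x_2, y_2) = (199·199 + 44·30·30, 199·30 + 30·199) = (79201, 11940)
(x_3, y_3) = (199·79201 + 44·30·11940, 199·11940 + 30·79201) = (31521799, 4752090)
(x_4, y_4) = (199·31521799 + 44·30·4752090, 199·4752090 + 30·31521799) = (12545596801, 1891319880)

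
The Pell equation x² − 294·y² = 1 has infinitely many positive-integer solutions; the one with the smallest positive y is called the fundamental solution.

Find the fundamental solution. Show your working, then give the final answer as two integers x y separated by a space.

4801 280

√294 → a₀=17, period (6,1,4,1,6,34); ℓ=6 even so k=5
step 0: (17, 1)  from 17·(1,0) + (0,1)
step 1: (103, 6)  from 6·(17,1) + (1,0)
step 2: (120, 7)  from 1·(103,6) + (17,1)
step 3: (583, 34)  from 4·(120,7) + (103,6)
step 4: (703, 41)  from 1·(583,34) + (120,7)
step 5: (4801, 280)  from 6·(703,41) + (583,34)
→ (4801, 280).  Check: 4801²=23049601, 294·280²=23049600, difference 1.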